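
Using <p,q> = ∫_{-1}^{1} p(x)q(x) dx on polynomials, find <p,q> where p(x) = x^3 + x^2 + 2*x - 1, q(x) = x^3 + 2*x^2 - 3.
<p,q> = 478/105

Expand the product: p(x)·q(x) = x^6 + 3*x^5 + 4*x^4 - 5*x^2 - 6*x + 3.
∫_{-1}^{1} of each monomial x^k gives [2/(k+1) if k even, 0 if k odd]. Integrating term-by-term (or equivalently evaluating the antiderivative F(x) = x^7/7 + x^6/2 + 4*x^5/5 - 5*x^3/3 - 3*x^2 + 3*x at the endpoints):
  F(1) − F(−1) = -47/210 − (-1003/210) = 478/105.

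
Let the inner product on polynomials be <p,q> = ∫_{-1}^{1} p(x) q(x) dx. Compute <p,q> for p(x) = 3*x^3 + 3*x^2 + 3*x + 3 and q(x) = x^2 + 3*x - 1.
<p,q> = 24/5

Expand the product: p(x)·q(x) = 3*x^5 + 12*x^4 + 9*x^3 + 9*x^2 + 6*x - 3.
∫_{-1}^{1} of each monomial x^k gives [2/(k+1) if k even, 0 if k odd]. Integrating term-by-term (or equivalently evaluating the antiderivative F(x) = x^6/2 + 12*x^5/5 + 9*x^4/4 + 3*x^3 + 3*x^2 - 3*x at the endpoints):
  F(1) − F(−1) = 163/20 − (67/20) = 24/5.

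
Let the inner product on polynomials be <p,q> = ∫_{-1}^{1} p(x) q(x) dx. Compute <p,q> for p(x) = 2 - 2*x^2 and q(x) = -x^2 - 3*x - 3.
<p,q> = -128/15

Expand the product: p(x)·q(x) = 2*x^4 + 6*x^3 + 4*x^2 - 6*x - 6.
∫_{-1}^{1} of each monomial x^k gives [2/(k+1) if k even, 0 if k odd]. Integrating term-by-term (or equivalently evaluating the antiderivative F(x) = 2*x^5/5 + 3*x^4/2 + 4*x^3/3 - 3*x^2 - 6*x at the endpoints):
  F(1) − F(−1) = -173/30 − (83/30) = -128/15.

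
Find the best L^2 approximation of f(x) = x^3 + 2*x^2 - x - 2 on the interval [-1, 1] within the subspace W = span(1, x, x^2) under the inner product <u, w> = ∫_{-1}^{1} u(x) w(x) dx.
g(x) = 2*x^2 - 2*x/5 - 2

The best approximation g ∈ W is the orthogonal projection of f onto W. Writing g = a_0 + a_1 x + a_2 x^2, the coefficients solve the normal equations G · a = b where
  G_{ij} = <φ_i, φ_j> and b_i = <f, φ_i>, with φ_0 = 1, φ_1 = x, φ_2 = x^2.
G =
  [2, 0, 2/3]
  [0, 2/3, 0]
  [2/3, 0, 2/5],
b = (-8/3, -4/15, -8/15).
Solving gives a_0 = -2, a_1 = -2/5, a_2 = 2, so
  g(x) = 2*x^2 - 2*x/5 - 2.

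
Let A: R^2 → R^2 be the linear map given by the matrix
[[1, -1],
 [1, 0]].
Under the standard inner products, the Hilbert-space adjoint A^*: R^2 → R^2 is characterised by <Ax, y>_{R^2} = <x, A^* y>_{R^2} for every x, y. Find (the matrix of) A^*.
A^* = A^T =
[[1, 1],
 [-1, 0]]

For real matrices with standard dot products, the defining identity <Ax, y> = <x, A^* y> gives (Ax)^T y = x^T (A^*) y, i.e. x^T A^T y = x^T (A^*) y. Since this holds for all x, y, we must have A^* = A^T. Therefore
A^* =
[[1, 1],
 [-1, 0]].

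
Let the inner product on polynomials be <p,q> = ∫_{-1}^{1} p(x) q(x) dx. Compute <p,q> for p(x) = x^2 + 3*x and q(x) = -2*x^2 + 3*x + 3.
<p,q> = 36/5

Expand the product: p(x)·q(x) = -2*x^4 - 3*x^3 + 12*x^2 + 9*x.
∫_{-1}^{1} of each monomial x^k gives [2/(k+1) if k even, 0 if k odd]. Integrating term-by-term (or equivalently evaluating the antiderivative F(x) = -2*x^5/5 - 3*x^4/4 + 4*x^3 + 9*x^2/2 at the endpoints):
  F(1) − F(−1) = 147/20 − (3/20) = 36/5.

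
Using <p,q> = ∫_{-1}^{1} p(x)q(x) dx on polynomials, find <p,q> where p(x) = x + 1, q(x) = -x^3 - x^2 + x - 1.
<p,q> = -12/5

Expand the product: p(x)·q(x) = -x^4 - 2*x^3 - 1.
∫_{-1}^{1} of each monomial x^k gives [2/(k+1) if k even, 0 if k odd]. Integrating term-by-term (or equivalently evaluating the antiderivative F(x) = -x^5/5 - x^4/2 - x at the endpoints):
  F(1) − F(−1) = -17/10 − (7/10) = -12/5.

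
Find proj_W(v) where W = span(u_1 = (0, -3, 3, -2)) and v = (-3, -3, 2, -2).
proj_W(v) = (0, -57/22, 57/22, -19/11)

Set up U = [u_1 | ... | u_1] ∈ R^(4×1). The projector onto W = col(U) is P = U (U^T U)^(-1) U^T.
Compute U^T U =
  [22],
and U^T v = (19).
Solve U^T U · c = U^T v for the coefficients: c = (19/22). The projection is proj_W(v) = U c.
Check: (v - proj_W(v)) · u_1 = 0  (should be 0).
Result: proj_W(v) = (0, -57/22, 57/22, -19/11).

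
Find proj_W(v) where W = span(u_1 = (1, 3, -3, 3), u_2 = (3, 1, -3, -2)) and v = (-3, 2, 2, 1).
proj_W(v) = (-1125/563, -15/563, 855/563, 1245/563)

Set up U = [u_1 | ... | u_2] ∈ R^(4×2). The projector onto W = col(U) is P = U (U^T U)^(-1) U^T.
Compute U^T U =
  [28, 9]
  [9, 23],
and U^T v = (0, -15).
Solve U^T U · c = U^T v for the coefficients: c = (135/563, -420/563). The projection is proj_W(v) = U c.
Check: (v - proj_W(v)) · u_1 = 0  (should be 0).
Check: (v - proj_W(v)) · u_2 = 0  (should be 0).
Result: proj_W(v) = (-1125/563, -15/563, 855/563, 1245/563).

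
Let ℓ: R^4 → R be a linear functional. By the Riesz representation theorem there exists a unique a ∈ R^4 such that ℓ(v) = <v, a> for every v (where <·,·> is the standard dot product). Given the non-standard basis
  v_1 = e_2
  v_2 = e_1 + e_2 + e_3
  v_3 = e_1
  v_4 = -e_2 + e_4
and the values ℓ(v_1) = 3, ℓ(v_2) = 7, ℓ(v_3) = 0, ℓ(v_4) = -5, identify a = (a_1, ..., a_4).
a = (0, 3, 4, -2)

Write a = (a_1, ..., a_4) in the standard basis. For each basis vector v_i, ℓ(v_i) = <v_i, a> is a linear equation in the a_j's. Collect the n equations into a matrix system V a = ℓ, where row i of V is v_i (expressed in the standard basis). Since V is invertible (lower-triangular with 1s on the diagonal, up to permutation), solve by back-substitution:
  V =
[[0, 1, 0, 0],
 [1, 1, 1, 0],
 [1, 0, 0, 0],
 [0, -1, 0, 1]]
  V a = (3, 7, 0, -5)
Solving gives a = (0, 3, 4, -2).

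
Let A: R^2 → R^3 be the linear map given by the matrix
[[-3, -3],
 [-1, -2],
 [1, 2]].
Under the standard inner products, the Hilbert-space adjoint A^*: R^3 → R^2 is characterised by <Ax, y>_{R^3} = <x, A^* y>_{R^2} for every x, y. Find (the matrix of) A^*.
A^* = A^T =
[[-3, -1, 1],
 [-3, -2, 2]]

For real matrices with standard dot products, the defining identity <Ax, y> = <x, A^* y> gives (Ax)^T y = x^T (A^*) y, i.e. x^T A^T y = x^T (A^*) y. Since this holds for all x, y, we must have A^* = A^T. Therefore
A^* =
[[-3, -1, 1],
 [-3, -2, 2]].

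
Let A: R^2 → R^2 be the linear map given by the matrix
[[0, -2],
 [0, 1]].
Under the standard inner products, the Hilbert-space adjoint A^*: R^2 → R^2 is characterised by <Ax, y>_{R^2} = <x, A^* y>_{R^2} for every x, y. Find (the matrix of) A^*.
A^* = A^T =
[[0, 0],
 [-2, 1]]

For real matrices with standard dot products, the defining identity <Ax, y> = <x, A^* y> gives (Ax)^T y = x^T (A^*) y, i.e. x^T A^T y = x^T (A^*) y. Since this holds for all x, y, we must have A^* = A^T. Therefore
A^* =
[[0, 0],
 [-2, 1]].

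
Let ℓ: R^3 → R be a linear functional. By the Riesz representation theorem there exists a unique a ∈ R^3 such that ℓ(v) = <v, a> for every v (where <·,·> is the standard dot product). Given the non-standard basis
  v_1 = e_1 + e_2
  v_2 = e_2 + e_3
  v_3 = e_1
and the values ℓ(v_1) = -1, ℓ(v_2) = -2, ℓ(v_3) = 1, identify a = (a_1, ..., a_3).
a = (1, -2, 0)

Write a = (a_1, ..., a_3) in the standard basis. For each basis vector v_i, ℓ(v_i) = <v_i, a> is a linear equation in the a_j's. Collect the n equations into a matrix system V a = ℓ, where row i of V is v_i (expressed in the standard basis). Since V is invertible (lower-triangular with 1s on the diagonal, up to permutation), solve by back-substitution:
  V =
[[1, 1, 0],
 [0, 1, 1],
 [1, 0, 0]]
  V a = (-1, -2, 1)
Solving gives a = (1, -2, 0).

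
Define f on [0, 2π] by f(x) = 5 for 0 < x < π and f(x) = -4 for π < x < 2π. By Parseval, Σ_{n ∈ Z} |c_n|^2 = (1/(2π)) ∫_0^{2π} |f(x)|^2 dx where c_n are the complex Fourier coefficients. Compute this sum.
Σ |c_n|^2 = 41/2

Parseval equates the L^2 energy of f (normalised by 1/(2π)) with the ℓ^2 sum of its Fourier coefficients: (1/(2π)) ∫_0^{2π} |f|^2 = Σ |c_n|^2.
Compute the left side: (1/(2π)) [∫_0^π 5^2 dx + ∫_π^{2π} (-4)^2 dx] = (1/(2π)) · (25π + 16π) = (25 + 16)/2 = 41/2.
So Σ_{n ∈ Z} |c_n|^2 = 41/2.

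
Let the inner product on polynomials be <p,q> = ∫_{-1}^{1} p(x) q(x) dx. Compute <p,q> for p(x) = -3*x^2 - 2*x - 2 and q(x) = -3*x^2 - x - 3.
<p,q> = 404/15

Expand the product: p(x)·q(x) = 9*x^4 + 9*x^3 + 17*x^2 + 8*x + 6.
∫_{-1}^{1} of each monomial x^k gives [2/(k+1) if k even, 0 if k odd]. Integrating term-by-term (or equivalently evaluating the antiderivative F(x) = 9*x^5/5 + 9*x^4/4 + 17*x^3/3 + 4*x^2 + 6*x at the endpoints):
  F(1) − F(−1) = 1183/60 − (-433/60) = 404/15.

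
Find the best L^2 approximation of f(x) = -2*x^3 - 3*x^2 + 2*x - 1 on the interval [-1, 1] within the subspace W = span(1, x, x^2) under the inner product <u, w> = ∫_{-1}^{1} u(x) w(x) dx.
g(x) = -3*x^2 + 4*x/5 - 1

The best approximation g ∈ W is the orthogonal projection of f onto W. Writing g = a_0 + a_1 x + a_2 x^2, the coefficients solve the normal equations G · a = b where
  G_{ij} = <φ_i, φ_j> and b_i = <f, φ_i>, with φ_0 = 1, φ_1 = x, φ_2 = x^2.
G =
  [2, 0, 2/3]
  [0, 2/3, 0]
  [2/3, 0, 2/5],
b = (-4, 8/15, -28/15).
Solving gives a_0 = -1, a_1 = 4/5, a_2 = -3, so
  g(x) = -3*x^2 + 4*x/5 - 1.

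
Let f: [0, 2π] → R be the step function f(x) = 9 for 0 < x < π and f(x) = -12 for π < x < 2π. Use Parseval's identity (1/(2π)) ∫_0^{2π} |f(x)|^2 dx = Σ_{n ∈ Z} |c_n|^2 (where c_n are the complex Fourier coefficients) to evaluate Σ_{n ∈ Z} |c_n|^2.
Σ |c_n|^2 = 225/2

Parseval equates the L^2 energy of f (normalised by 1/(2π)) with the ℓ^2 sum of its Fourier coefficients: (1/(2π)) ∫_0^{2π} |f|^2 = Σ |c_n|^2.
Compute the left side: (1/(2π)) [∫_0^π 9^2 dx + ∫_π^{2π} (-12)^2 dx] = (1/(2π)) · (81π + 144π) = (81 + 144)/2 = 225/2.
So Σ_{n ∈ Z} |c_n|^2 = 225/2.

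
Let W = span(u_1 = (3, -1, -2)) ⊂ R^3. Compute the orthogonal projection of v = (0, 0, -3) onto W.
proj_W(v) = (9/7, -3/7, -6/7)

Set up U = [u_1 | ... | u_1] ∈ R^(3×1). The projector onto W = col(U) is P = U (U^T U)^(-1) U^T.
Compute U^T U =
  [14],
and U^T v = (6).
Solve U^T U · c = U^T v for the coefficients: c = (3/7). The projection is proj_W(v) = U c.
Check: (v - proj_W(v)) · u_1 = 0  (should be 0).
Result: proj_W(v) = (9/7, -3/7, -6/7).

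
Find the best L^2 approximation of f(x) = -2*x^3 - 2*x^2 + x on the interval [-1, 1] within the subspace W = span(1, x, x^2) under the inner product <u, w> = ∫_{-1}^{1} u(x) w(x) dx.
g(x) = -2*x^2 - x/5

The best approximation g ∈ W is the orthogonal projection of f onto W. Writing g = a_0 + a_1 x + a_2 x^2, the coefficients solve the normal equations G · a = b where
  G_{ij} = <φ_i, φ_j> and b_i = <f, φ_i>, with φ_0 = 1, φ_1 = x, φ_2 = x^2.
G =
  [2, 0, 2/3]
  [0, 2/3, 0]
  [2/3, 0, 2/5],
b = (-4/3, -2/15, -4/5).
Solving gives a_0 = 0, a_1 = -1/5, a_2 = -2, so
  g(x) = -2*x^2 - x/5.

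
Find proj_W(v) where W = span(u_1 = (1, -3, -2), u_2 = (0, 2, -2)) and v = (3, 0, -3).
proj_W(v) = (7/9, -4/9, -31/9)

Set up U = [u_1 | ... | u_2] ∈ R^(3×2). The projector onto W = col(U) is P = U (U^T U)^(-1) U^T.
Compute U^T U =
  [14, -2]
  [-2, 8],
and U^T v = (9, 6).
Solve U^T U · c = U^T v for the coefficients: c = (7/9, 17/18). The projection is proj_W(v) = U c.
Check: (v - proj_W(v)) · u_1 = 0  (should be 0).
Check: (v - proj_W(v)) · u_2 = 0  (should be 0).
Result: proj_W(v) = (7/9, -4/9, -31/9).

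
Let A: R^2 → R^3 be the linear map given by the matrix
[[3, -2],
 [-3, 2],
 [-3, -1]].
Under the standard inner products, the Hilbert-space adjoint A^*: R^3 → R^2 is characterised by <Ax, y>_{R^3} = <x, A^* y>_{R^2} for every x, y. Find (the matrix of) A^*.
A^* = A^T =
[[3, -3, -3],
 [-2, 2, -1]]

For real matrices with standard dot products, the defining identity <Ax, y> = <x, A^* y> gives (Ax)^T y = x^T (A^*) y, i.e. x^T A^T y = x^T (A^*) y. Since this holds for all x, y, we must have A^* = A^T. Therefore
A^* =
[[3, -3, -3],
 [-2, 2, -1]].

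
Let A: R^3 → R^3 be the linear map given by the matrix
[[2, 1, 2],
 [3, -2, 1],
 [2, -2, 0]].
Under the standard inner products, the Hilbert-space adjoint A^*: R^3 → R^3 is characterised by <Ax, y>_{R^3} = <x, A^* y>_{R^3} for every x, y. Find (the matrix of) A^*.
A^* = A^T =
[[2, 3, 2],
 [1, -2, -2],
 [2, 1, 0]]

For real matrices with standard dot products, the defining identity <Ax, y> = <x, A^* y> gives (Ax)^T y = x^T (A^*) y, i.e. x^T A^T y = x^T (A^*) y. Since this holds for all x, y, we must have A^* = A^T. Therefore
A^* =
[[2, 3, 2],
 [1, -2, -2],
 [2, 1, 0]].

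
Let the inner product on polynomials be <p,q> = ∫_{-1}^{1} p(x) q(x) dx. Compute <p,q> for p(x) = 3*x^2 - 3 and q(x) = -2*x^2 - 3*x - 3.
<p,q> = 68/5

Expand the product: p(x)·q(x) = -6*x^4 - 9*x^3 - 3*x^2 + 9*x + 9.
∫_{-1}^{1} of each monomial x^k gives [2/(k+1) if k even, 0 if k odd]. Integrating term-by-term (or equivalently evaluating the antiderivative F(x) = -6*x^5/5 - 9*x^4/4 - x^3 + 9*x^2/2 + 9*x at the endpoints):
  F(1) − F(−1) = 181/20 − (-91/20) = 68/5.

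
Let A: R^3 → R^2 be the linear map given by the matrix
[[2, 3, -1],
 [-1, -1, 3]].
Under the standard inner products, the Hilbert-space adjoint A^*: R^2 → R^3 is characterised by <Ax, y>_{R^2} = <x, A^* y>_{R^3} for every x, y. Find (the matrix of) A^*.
A^* = A^T =
[[2, -1],
 [3, -1],
 [-1, 3]]

For real matrices with standard dot products, the defining identity <Ax, y> = <x, A^* y> gives (Ax)^T y = x^T (A^*) y, i.e. x^T A^T y = x^T (A^*) y. Since this holds for all x, y, we must have A^* = A^T. Therefore
A^* =
[[2, -1],
 [3, -1],
 [-1, 3]].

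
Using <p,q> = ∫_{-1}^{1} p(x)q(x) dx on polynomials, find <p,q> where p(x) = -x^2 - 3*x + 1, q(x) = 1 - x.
<p,q> = 10/3

Expand the product: p(x)·q(x) = x^3 + 2*x^2 - 4*x + 1.
∫_{-1}^{1} of each monomial x^k gives [2/(k+1) if k even, 0 if k odd]. Integrating term-by-term (or equivalently evaluating the antiderivative F(x) = x^4/4 + 2*x^3/3 - 2*x^2 + x at the endpoints):
  F(1) − F(−1) = -1/12 − (-41/12) = 10/3.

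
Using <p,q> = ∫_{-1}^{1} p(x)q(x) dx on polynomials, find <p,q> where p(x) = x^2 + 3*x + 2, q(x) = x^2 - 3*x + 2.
<p,q> = 76/15

Expand the product: p(x)·q(x) = x^4 - 5*x^2 + 4.
∫_{-1}^{1} of each monomial x^k gives [2/(k+1) if k even, 0 if k odd]. Integrating term-by-term (or equivalently evaluating the antiderivative F(x) = x^5/5 - 5*x^3/3 + 4*x at the endpoints):
  F(1) − F(−1) = 38/15 − (-38/15) = 76/15.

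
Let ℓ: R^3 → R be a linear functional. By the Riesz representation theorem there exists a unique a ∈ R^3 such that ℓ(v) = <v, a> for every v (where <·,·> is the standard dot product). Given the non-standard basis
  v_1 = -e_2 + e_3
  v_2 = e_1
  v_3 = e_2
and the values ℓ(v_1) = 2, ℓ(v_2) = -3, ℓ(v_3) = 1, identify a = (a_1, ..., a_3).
a = (-3, 1, 3)

Write a = (a_1, ..., a_3) in the standard basis. For each basis vector v_i, ℓ(v_i) = <v_i, a> is a linear equation in the a_j's. Collect the n equations into a matrix system V a = ℓ, where row i of V is v_i (expressed in the standard basis). Since V is invertible (lower-triangular with 1s on the diagonal, up to permutation), solve by back-substitution:
  V =
[[0, -1, 1],
 [1, 0, 0],
 [0, 1, 0]]
  V a = (2, -3, 1)
Solving gives a = (-3, 1, 3).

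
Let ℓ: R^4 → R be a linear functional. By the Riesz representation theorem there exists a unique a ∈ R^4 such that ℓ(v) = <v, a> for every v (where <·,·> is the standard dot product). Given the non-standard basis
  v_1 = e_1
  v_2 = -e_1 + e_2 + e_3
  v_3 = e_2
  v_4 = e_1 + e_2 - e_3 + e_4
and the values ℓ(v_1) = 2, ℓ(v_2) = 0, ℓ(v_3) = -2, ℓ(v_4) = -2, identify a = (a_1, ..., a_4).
a = (2, -2, 4, 2)

Write a = (a_1, ..., a_4) in the standard basis. For each basis vector v_i, ℓ(v_i) = <v_i, a> is a linear equation in the a_j's. Collect the n equations into a matrix system V a = ℓ, where row i of V is v_i (expressed in the standard basis). Since V is invertible (lower-triangular with 1s on the diagonal, up to permutation), solve by back-substitution:
  V =
[[1, 0, 0, 0],
 [-1, 1, 1, 0],
 [0, 1, 0, 0],
 [1, 1, -1, 1]]
  V a = (2, 0, -2, -2)
Solving gives a = (2, -2, 4, 2).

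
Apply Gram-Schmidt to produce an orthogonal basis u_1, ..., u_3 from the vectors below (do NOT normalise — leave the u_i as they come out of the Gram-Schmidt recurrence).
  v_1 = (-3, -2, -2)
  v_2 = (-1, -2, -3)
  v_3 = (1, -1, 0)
Orthogonal basis:
  u_1 = (-3, -2, -2)
  u_2 = (22/17, -8/17, -25/17)
  u_3 = (6/23, -21/23, 12/23)

Apply the Gram-Schmidt recurrence
  u_1 = v_1
  u_i = v_i − Σ_{j<i} ((v_i · u_j) / (u_j · u_j)) · u_j.

Step by step this gives:
  u_1 = (-3, -2, -2)
  u_2 = (22/17, -8/17, -25/17)
  u_3 = (6/23, -21/23, 12/23)

Orthogonality check:
  u_2 · u_1 = 0 (should be 0)
  u_3 · u_1 = 0 (should be 0)
  u_3 · u_2 = 0 (should be 0)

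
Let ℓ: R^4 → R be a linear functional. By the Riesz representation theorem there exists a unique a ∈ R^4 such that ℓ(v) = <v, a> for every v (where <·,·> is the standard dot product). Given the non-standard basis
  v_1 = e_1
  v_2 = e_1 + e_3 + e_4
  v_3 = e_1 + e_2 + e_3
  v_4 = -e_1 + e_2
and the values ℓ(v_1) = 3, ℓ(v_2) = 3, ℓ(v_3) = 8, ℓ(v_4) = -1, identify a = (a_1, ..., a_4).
a = (3, 2, 3, -3)

Write a = (a_1, ..., a_4) in the standard basis. For each basis vector v_i, ℓ(v_i) = <v_i, a> is a linear equation in the a_j's. Collect the n equations into a matrix system V a = ℓ, where row i of V is v_i (expressed in the standard basis). Since V is invertible (lower-triangular with 1s on the diagonal, up to permutation), solve by back-substitution:
  V =
[[1, 0, 0, 0],
 [1, 0, 1, 1],
 [1, 1, 1, 0],
 [-1, 1, 0, 0]]
  V a = (3, 3, 8, -1)
Solving gives a = (3, 2, 3, -3).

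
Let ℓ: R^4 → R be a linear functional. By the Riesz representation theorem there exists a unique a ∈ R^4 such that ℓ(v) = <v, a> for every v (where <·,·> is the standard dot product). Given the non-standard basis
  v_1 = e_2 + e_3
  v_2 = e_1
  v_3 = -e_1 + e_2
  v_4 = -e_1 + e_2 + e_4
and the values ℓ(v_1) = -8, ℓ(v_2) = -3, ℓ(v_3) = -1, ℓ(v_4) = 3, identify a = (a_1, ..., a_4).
a = (-3, -4, -4, 4)

Write a = (a_1, ..., a_4) in the standard basis. For each basis vector v_i, ℓ(v_i) = <v_i, a> is a linear equation in the a_j's. Collect the n equations into a matrix system V a = ℓ, where row i of V is v_i (expressed in the standard basis). Since V is invertible (lower-triangular with 1s on the diagonal, up to permutation), solve by back-substitution:
  V =
[[0, 1, 1, 0],
 [1, 0, 0, 0],
 [-1, 1, 0, 0],
 [-1, 1, 0, 1]]
  V a = (-8, -3, -1, 3)
Solving gives a = (-3, -4, -4, 4).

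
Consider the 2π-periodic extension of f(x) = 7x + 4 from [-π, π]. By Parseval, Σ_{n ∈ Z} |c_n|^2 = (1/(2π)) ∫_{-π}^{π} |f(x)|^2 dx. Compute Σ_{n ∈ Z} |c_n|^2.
Σ |c_n|^2 = 49π^2/3 + 16

Expand and integrate term by term over [-π, π]:
  ∫ (7x)^2 dx = 49·(2π^3/3); ∫ 2·7·(4)·x dx = 0 (odd integrand); ∫ 4^2 dx = 16·2π.
So (1/(2π)) ∫_{-π}^{π} (7x + 4)^2 dx = 49π^2/3 + 16 = 49π^2/3 + 16.
Parseval ⇒ Σ |c_n|^2 = 49π^2/3 + 16.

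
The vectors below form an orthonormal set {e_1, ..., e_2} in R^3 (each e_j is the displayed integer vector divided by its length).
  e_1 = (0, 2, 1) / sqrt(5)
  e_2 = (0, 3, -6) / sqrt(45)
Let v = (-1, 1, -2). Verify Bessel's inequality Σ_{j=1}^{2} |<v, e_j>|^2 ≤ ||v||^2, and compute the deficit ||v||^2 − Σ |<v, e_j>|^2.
Σ |<v, e_j>|^2 = 5; ||v||^2 = 6; deficit = 1

Write each e_j = u_j / sqrt(<u_j, u_j>) where u_j is the displayed integer vector. Then <v, e_j> = <v, u_j> / sqrt(<u_j, u_j>), so |<v, e_j>|^2 = <v, u_j>^2 / <u_j, u_j>.
Coefficients: <v, e_1> = 0/sqrt(5), <v, e_2> = 15/sqrt(45).
Square and sum: Σ |<v, e_j>|^2 = 5.
Compute ||v||^2 = v·v = 6.
Deficit = 6 − 5 = 1 ≥ 0, confirming Bessel's inequality. (The deficit equals ||v − Σ <v,e_j> e_j||^2, the squared distance from v to span{e_j}.)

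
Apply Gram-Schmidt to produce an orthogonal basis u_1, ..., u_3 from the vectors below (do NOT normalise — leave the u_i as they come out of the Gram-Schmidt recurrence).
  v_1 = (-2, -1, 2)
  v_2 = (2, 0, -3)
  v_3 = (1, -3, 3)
Orthogonal basis:
  u_1 = (-2, -1, 2)
  u_2 = (-2/9, -10/9, -7/9)
  u_3 = (45/17, -30/17, 30/17)

Apply the Gram-Schmidt recurrence
  u_1 = v_1
  u_i = v_i − Σ_{j<i} ((v_i · u_j) / (u_j · u_j)) · u_j.

Step by step this gives:
  u_1 = (-2, -1, 2)
  u_2 = (-2/9, -10/9, -7/9)
  u_3 = (45/17, -30/17, 30/17)

Orthogonality check:
  u_2 · u_1 = 0 (should be 0)
  u_3 · u_1 = 0 (should be 0)
  u_3 · u_2 = 0 (should be 0)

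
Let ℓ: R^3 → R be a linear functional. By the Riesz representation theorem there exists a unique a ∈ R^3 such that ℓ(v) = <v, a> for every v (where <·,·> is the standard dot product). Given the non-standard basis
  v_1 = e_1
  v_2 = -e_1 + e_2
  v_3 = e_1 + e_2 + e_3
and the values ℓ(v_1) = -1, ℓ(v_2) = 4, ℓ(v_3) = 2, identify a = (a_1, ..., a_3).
a = (-1, 3, 0)

Write a = (a_1, ..., a_3) in the standard basis. For each basis vector v_i, ℓ(v_i) = <v_i, a> is a linear equation in the a_j's. Collect the n equations into a matrix system V a = ℓ, where row i of V is v_i (expressed in the standard basis). Since V is invertible (lower-triangular with 1s on the diagonal, up to permutation), solve by back-substitution:
  V =
[[1, 0, 0],
 [-1, 1, 0],
 [1, 1, 1]]
  V a = (-1, 4, 2)
Solving gives a = (-1, 3, 0).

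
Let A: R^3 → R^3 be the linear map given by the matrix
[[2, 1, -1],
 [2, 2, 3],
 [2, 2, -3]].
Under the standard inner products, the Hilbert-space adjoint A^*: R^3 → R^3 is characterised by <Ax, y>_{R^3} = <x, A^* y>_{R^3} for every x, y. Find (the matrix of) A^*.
A^* = A^T =
[[2, 2, 2],
 [1, 2, 2],
 [-1, 3, -3]]

For real matrices with standard dot products, the defining identity <Ax, y> = <x, A^* y> gives (Ax)^T y = x^T (A^*) y, i.e. x^T A^T y = x^T (A^*) y. Since this holds for all x, y, we must have A^* = A^T. Therefore
A^* =
[[2, 2, 2],
 [1, 2, 2],
 [-1, 3, -3]].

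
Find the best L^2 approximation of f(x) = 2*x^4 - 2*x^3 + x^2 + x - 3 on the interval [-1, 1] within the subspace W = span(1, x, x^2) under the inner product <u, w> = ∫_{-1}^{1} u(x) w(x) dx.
g(x) = 19*x^2/7 - x/5 - 111/35

The best approximation g ∈ W is the orthogonal projection of f onto W. Writing g = a_0 + a_1 x + a_2 x^2, the coefficients solve the normal equations G · a = b where
  G_{ij} = <φ_i, φ_j> and b_i = <f, φ_i>, with φ_0 = 1, φ_1 = x, φ_2 = x^2.
G =
  [2, 0, 2/3]
  [0, 2/3, 0]
  [2/3, 0, 2/5],
b = (-68/15, -2/15, -36/35).
Solving gives a_0 = -111/35, a_1 = -1/5, a_2 = 19/7, so
  g(x) = 19*x^2/7 - x/5 - 111/35.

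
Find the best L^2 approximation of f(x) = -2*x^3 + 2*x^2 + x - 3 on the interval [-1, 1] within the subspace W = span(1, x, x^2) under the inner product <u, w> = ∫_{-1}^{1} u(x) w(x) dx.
g(x) = 2*x^2 - x/5 - 3

The best approximation g ∈ W is the orthogonal projection of f onto W. Writing g = a_0 + a_1 x + a_2 x^2, the coefficients solve the normal equations G · a = b where
  G_{ij} = <φ_i, φ_j> and b_i = <f, φ_i>, with φ_0 = 1, φ_1 = x, φ_2 = x^2.
G =
  [2, 0, 2/3]
  [0, 2/3, 0]
  [2/3, 0, 2/5],
b = (-14/3, -2/15, -6/5).
Solving gives a_0 = -3, a_1 = -1/5, a_2 = 2, so
  g(x) = 2*x^2 - x/5 - 3.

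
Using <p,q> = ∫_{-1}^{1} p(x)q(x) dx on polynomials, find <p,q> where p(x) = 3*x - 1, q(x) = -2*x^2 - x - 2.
<p,q> = 10/3

Expand the product: p(x)·q(x) = -6*x^3 - x^2 - 5*x + 2.
∫_{-1}^{1} of each monomial x^k gives [2/(k+1) if k even, 0 if k odd]. Integrating term-by-term (or equivalently evaluating the antiderivative F(x) = -3*x^4/2 - x^3/3 - 5*x^2/2 + 2*x at the endpoints):
  F(1) − F(−1) = -7/3 − (-17/3) = 10/3.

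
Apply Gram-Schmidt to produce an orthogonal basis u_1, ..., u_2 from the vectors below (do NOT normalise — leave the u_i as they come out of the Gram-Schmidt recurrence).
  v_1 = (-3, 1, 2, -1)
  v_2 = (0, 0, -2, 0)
Orthogonal basis:
  u_1 = (-3, 1, 2, -1)
  u_2 = (-4/5, 4/15, -22/15, -4/15)

Apply the Gram-Schmidt recurrence
  u_1 = v_1
  u_i = v_i − Σ_{j<i} ((v_i · u_j) / (u_j · u_j)) · u_j.

Step by step this gives:
  u_1 = (-3, 1, 2, -1)
  u_2 = (-4/5, 4/15, -22/15, -4/15)

Orthogonality check:
  u_2 · u_1 = 0 (should be 0)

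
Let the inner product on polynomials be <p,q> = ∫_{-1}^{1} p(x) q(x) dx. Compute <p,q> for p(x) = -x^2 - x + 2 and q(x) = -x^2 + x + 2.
<p,q> = 76/15

Expand the product: p(x)·q(x) = x^4 - 5*x^2 + 4.
∫_{-1}^{1} of each monomial x^k gives [2/(k+1) if k even, 0 if k odd]. Integrating term-by-term (or equivalently evaluating the antiderivative F(x) = x^5/5 - 5*x^3/3 + 4*x at the endpoints):
  F(1) − F(−1) = 38/15 − (-38/15) = 76/15.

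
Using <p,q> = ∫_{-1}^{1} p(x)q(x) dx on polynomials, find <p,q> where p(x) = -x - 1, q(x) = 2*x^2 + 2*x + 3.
<p,q> = -26/3

Expand the product: p(x)·q(x) = -2*x^3 - 4*x^2 - 5*x - 3.
∫_{-1}^{1} of each monomial x^k gives [2/(k+1) if k even, 0 if k odd]. Integrating term-by-term (or equivalently evaluating the antiderivative F(x) = -x^4/2 - 4*x^3/3 - 5*x^2/2 - 3*x at the endpoints):
  F(1) − F(−1) = -22/3 − (4/3) = -26/3.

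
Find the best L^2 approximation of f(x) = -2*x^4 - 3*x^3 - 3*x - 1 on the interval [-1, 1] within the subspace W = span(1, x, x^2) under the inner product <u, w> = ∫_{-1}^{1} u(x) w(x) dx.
g(x) = -12*x^2/7 - 24*x/5 - 29/35

The best approximation g ∈ W is the orthogonal projection of f onto W. Writing g = a_0 + a_1 x + a_2 x^2, the coefficients solve the normal equations G · a = b where
  G_{ij} = <φ_i, φ_j> and b_i = <f, φ_i>, with φ_0 = 1, φ_1 = x, φ_2 = x^2.
G =
  [2, 0, 2/3]
  [0, 2/3, 0]
  [2/3, 0, 2/5],
b = (-14/5, -16/5, -26/21).
Solving gives a_0 = -29/35, a_1 = -24/5, a_2 = -12/7, so
  g(x) = -12*x^2/7 - 24*x/5 - 29/35.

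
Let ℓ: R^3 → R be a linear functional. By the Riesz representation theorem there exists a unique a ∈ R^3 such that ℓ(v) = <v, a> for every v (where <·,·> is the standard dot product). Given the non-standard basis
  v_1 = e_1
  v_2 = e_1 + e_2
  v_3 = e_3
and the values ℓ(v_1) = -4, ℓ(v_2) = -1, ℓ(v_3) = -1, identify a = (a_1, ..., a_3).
a = (-4, 3, -1)

Write a = (a_1, ..., a_3) in the standard basis. For each basis vector v_i, ℓ(v_i) = <v_i, a> is a linear equation in the a_j's. Collect the n equations into a matrix system V a = ℓ, where row i of V is v_i (expressed in the standard basis). Since V is invertible (lower-triangular with 1s on the diagonal, up to permutation), solve by back-substitution:
  V =
[[1, 0, 0],
 [1, 1, 0],
 [0, 0, 1]]
  V a = (-4, -1, -1)
Solving gives a = (-4, 3, -1).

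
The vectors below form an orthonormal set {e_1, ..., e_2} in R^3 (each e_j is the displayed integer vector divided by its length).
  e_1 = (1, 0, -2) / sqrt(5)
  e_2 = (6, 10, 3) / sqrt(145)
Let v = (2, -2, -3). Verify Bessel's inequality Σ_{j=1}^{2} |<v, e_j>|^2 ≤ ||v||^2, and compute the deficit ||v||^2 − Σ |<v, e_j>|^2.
Σ |<v, e_j>|^2 = 429/29; ||v||^2 = 17; deficit = 64/29

Write each e_j = u_j / sqrt(<u_j, u_j>) where u_j is the displayed integer vector. Then <v, e_j> = <v, u_j> / sqrt(<u_j, u_j>), so |<v, e_j>|^2 = <v, u_j>^2 / <u_j, u_j>.
Coefficients: <v, e_1> = 8/sqrt(5), <v, e_2> = -17/sqrt(145).
Square and sum: Σ |<v, e_j>|^2 = 429/29.
Compute ||v||^2 = v·v = 17.
Deficit = 17 − 429/29 = 64/29 ≥ 0, confirming Bessel's inequality. (The deficit equals ||v − Σ <v,e_j> e_j||^2, the squared distance from v to span{e_j}.)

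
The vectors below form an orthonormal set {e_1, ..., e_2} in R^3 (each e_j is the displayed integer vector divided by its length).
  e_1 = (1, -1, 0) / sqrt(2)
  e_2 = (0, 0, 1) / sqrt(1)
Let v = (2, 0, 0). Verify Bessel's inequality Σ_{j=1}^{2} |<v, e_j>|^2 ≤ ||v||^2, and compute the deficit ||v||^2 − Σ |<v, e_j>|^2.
Σ |<v, e_j>|^2 = 2; ||v||^2 = 4; deficit = 2

Write each e_j = u_j / sqrt(<u_j, u_j>) where u_j is the displayed integer vector. Then <v, e_j> = <v, u_j> / sqrt(<u_j, u_j>), so |<v, e_j>|^2 = <v, u_j>^2 / <u_j, u_j>.
Coefficients: <v, e_1> = 2/sqrt(2), <v, e_2> = 0/sqrt(1).
Square and sum: Σ |<v, e_j>|^2 = 2.
Compute ||v||^2 = v·v = 4.
Deficit = 4 − 2 = 2 ≥ 0, confirming Bessel's inequality. (The deficit equals ||v − Σ <v,e_j> e_j||^2, the squared distance from v to span{e_j}.)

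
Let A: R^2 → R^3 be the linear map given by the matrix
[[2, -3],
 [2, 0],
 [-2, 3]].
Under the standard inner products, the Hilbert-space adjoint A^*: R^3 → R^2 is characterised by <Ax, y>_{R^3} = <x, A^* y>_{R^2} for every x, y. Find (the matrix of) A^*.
A^* = A^T =
[[2, 2, -2],
 [-3, 0, 3]]

For real matrices with standard dot products, the defining identity <Ax, y> = <x, A^* y> gives (Ax)^T y = x^T (A^*) y, i.e. x^T A^T y = x^T (A^*) y. Since this holds for all x, y, we must have A^* = A^T. Therefore
A^* =
[[2, 2, -2],
 [-3, 0, 3]].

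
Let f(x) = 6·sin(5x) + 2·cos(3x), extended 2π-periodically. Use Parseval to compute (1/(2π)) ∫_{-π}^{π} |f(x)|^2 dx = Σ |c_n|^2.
Σ |c_n|^2 = 20

Expand |f|^2 and use orthogonality of {sin(nx), cos(mx)} on [-π, π]:
  ∫_{-π}^{π} sin(nx)^2 dx = π, ∫ cos(mx)^2 dx = π, and cross terms integrate to 0.
So ∫_{-π}^{π} f(x)^2 dx = 6^2 · π + 2^2 · π = (36 + 4)π.
Divide by 2π: (36 + 4)/2 = 20.
By Parseval, this equals Σ |c_n|^2.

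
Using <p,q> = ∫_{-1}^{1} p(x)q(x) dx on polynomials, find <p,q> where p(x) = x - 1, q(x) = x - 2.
<p,q> = 14/3

Expand the product: p(x)·q(x) = x^2 - 3*x + 2.
∫_{-1}^{1} of each monomial x^k gives [2/(k+1) if k even, 0 if k odd]. Integrating term-by-term (or equivalently evaluating the antiderivative F(x) = x^3/3 - 3*x^2/2 + 2*x at the endpoints):
  F(1) − F(−1) = 5/6 − (-23/6) = 14/3.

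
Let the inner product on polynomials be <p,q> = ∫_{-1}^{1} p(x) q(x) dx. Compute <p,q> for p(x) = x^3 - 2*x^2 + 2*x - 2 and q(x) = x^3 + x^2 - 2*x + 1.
<p,q> = -1034/105

Expand the product: p(x)·q(x) = x^6 - x^5 - 2*x^4 + 5*x^3 - 8*x^2 + 6*x - 2.
∫_{-1}^{1} of each monomial x^k gives [2/(k+1) if k even, 0 if k odd]. Integrating term-by-term (or equivalently evaluating the antiderivative F(x) = x^7/7 - x^6/6 - 2*x^5/5 + 5*x^4/4 - 8*x^3/3 + 3*x^2 - 2*x at the endpoints):
  F(1) − F(−1) = -353/420 − (1261/140) = -1034/105.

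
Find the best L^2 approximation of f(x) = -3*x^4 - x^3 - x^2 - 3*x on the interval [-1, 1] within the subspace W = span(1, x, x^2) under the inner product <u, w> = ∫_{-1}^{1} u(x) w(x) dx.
g(x) = -25*x^2/7 - 18*x/5 + 9/35

The best approximation g ∈ W is the orthogonal projection of f onto W. Writing g = a_0 + a_1 x + a_2 x^2, the coefficients solve the normal equations G · a = b where
  G_{ij} = <φ_i, φ_j> and b_i = <f, φ_i>, with φ_0 = 1, φ_1 = x, φ_2 = x^2.
G =
  [2, 0, 2/3]
  [0, 2/3, 0]
  [2/3, 0, 2/5],
b = (-28/15, -12/5, -44/35).
Solving gives a_0 = 9/35, a_1 = -18/5, a_2 = -25/7, so
  g(x) = -25*x^2/7 - 18*x/5 + 9/35.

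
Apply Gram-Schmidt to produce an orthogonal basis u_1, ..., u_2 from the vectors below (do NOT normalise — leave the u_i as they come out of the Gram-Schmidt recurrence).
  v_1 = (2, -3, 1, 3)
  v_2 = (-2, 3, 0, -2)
Orthogonal basis:
  u_1 = (2, -3, 1, 3)
  u_2 = (-8/23, 12/23, 19/23, 11/23)

Apply the Gram-Schmidt recurrence
  u_1 = v_1
  u_i = v_i − Σ_{j<i} ((v_i · u_j) / (u_j · u_j)) · u_j.

Step by step this gives:
  u_1 = (2, -3, 1, 3)
  u_2 = (-8/23, 12/23, 19/23, 11/23)

Orthogonality check:
  u_2 · u_1 = 0 (should be 0)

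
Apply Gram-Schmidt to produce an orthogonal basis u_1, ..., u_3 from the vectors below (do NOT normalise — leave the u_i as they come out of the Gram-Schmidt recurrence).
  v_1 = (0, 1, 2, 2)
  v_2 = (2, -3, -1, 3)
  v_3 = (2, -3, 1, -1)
Orthogonal basis:
  u_1 = (0, 1, 2, 2)
  u_2 = (2, -28/9, -11/9, 25/9)
  u_3 = (122/103, -144/103, 223/103, -151/103)

Apply the Gram-Schmidt recurrence
  u_1 = v_1
  u_i = v_i − Σ_{j<i} ((v_i · u_j) / (u_j · u_j)) · u_j.

Step by step this gives:
  u_1 = (0, 1, 2, 2)
  u_2 = (2, -28/9, -11/9, 25/9)
  u_3 = (122/103, -144/103, 223/103, -151/103)

Orthogonality check:
  u_2 · u_1 = 0 (should be 0)
  u_3 · u_1 = 0 (should be 0)
  u_3 · u_2 = 0 (should be 0)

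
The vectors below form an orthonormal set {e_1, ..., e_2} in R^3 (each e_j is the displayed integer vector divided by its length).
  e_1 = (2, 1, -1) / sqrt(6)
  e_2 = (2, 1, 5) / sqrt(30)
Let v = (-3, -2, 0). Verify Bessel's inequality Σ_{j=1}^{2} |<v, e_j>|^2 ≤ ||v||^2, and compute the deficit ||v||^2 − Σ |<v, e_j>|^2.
Σ |<v, e_j>|^2 = 64/5; ||v||^2 = 13; deficit = 1/5

Write each e_j = u_j / sqrt(<u_j, u_j>) where u_j is the displayed integer vector. Then <v, e_j> = <v, u_j> / sqrt(<u_j, u_j>), so |<v, e_j>|^2 = <v, u_j>^2 / <u_j, u_j>.
Coefficients: <v, e_1> = -8/sqrt(6), <v, e_2> = -8/sqrt(30).
Square and sum: Σ |<v, e_j>|^2 = 64/5.
Compute ||v||^2 = v·v = 13.
Deficit = 13 − 64/5 = 1/5 ≥ 0, confirming Bessel's inequality. (The deficit equals ||v − Σ <v,e_j> e_j||^2, the squared distance from v to span{e_j}.)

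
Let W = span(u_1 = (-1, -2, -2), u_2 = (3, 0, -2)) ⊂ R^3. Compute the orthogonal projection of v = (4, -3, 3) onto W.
proj_W(v) = (2, 1, 0)

Set up U = [u_1 | ... | u_2] ∈ R^(3×2). The projector onto W = col(U) is P = U (U^T U)^(-1) U^T.
Compute U^T U =
  [9, 1]
  [1, 13],
and U^T v = (-4, 6).
Solve U^T U · c = U^T v for the coefficients: c = (-1/2, 1/2). The projection is proj_W(v) = U c.
Check: (v - proj_W(v)) · u_1 = 0  (should be 0).
Check: (v - proj_W(v)) · u_2 = 0  (should be 0).
Result: proj_W(v) = (2, 1, 0).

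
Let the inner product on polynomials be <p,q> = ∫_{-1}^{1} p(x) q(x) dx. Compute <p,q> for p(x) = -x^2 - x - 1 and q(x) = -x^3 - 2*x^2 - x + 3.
<p,q> = -24/5

Expand the product: p(x)·q(x) = x^5 + 3*x^4 + 4*x^3 - 2*x - 3.
∫_{-1}^{1} of each monomial x^k gives [2/(k+1) if k even, 0 if k odd]. Integrating term-by-term (or equivalently evaluating the antiderivative F(x) = x^6/6 + 3*x^5/5 + x^4 - x^2 - 3*x at the endpoints):
  F(1) − F(−1) = -67/30 − (77/30) = -24/5.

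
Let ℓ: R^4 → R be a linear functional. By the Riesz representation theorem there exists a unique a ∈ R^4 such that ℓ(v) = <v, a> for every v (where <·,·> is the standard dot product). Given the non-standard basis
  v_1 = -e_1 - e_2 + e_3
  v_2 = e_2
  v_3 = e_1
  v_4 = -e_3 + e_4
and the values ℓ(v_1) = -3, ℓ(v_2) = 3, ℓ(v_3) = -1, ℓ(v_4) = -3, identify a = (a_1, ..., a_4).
a = (-1, 3, -1, -4)

Write a = (a_1, ..., a_4) in the standard basis. For each basis vector v_i, ℓ(v_i) = <v_i, a> is a linear equation in the a_j's. Collect the n equations into a matrix system V a = ℓ, where row i of V is v_i (expressed in the standard basis). Since V is invertible (lower-triangular with 1s on the diagonal, up to permutation), solve by back-substitution:
  V =
[[-1, -1, 1, 0],
 [0, 1, 0, 0],
 [1, 0, 0, 0],
 [0, 0, -1, 1]]
  V a = (-3, 3, -1, -3)
Solving gives a = (-1, 3, -1, -4).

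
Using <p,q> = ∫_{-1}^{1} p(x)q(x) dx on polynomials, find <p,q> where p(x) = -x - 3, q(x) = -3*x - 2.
<p,q> = 14

Expand the product: p(x)·q(x) = 3*x^2 + 11*x + 6.
∫_{-1}^{1} of each monomial x^k gives [2/(k+1) if k even, 0 if k odd]. Integrating term-by-term (or equivalently evaluating the antiderivative F(x) = x^3 + 11*x^2/2 + 6*x at the endpoints):
  F(1) − F(−1) = 25/2 − (-3/2) = 14.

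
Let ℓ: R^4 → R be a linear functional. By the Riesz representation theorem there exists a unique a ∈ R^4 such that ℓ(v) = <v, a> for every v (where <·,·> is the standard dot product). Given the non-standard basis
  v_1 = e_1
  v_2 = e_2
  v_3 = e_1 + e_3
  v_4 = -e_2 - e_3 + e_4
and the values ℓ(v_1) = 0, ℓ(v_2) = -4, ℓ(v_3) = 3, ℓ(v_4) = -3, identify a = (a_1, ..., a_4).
a = (0, -4, 3, -4)

Write a = (a_1, ..., a_4) in the standard basis. For each basis vector v_i, ℓ(v_i) = <v_i, a> is a linear equation in the a_j's. Collect the n equations into a matrix system V a = ℓ, where row i of V is v_i (expressed in the standard basis). Since V is invertible (lower-triangular with 1s on the diagonal, up to permutation), solve by back-substitution:
  V =
[[1, 0, 0, 0],
 [0, 1, 0, 0],
 [1, 0, 1, 0],
 [0, -1, -1, 1]]
  V a = (0, -4, 3, -3)
Solving gives a = (0, -4, 3, -4).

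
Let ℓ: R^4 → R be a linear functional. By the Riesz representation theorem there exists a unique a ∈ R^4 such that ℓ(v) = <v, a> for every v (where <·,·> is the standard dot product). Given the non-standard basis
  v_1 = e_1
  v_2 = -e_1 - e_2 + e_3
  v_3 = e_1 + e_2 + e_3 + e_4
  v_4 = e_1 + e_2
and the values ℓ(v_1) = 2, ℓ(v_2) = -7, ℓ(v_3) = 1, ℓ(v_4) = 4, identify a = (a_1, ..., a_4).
a = (2, 2, -3, 0)

Write a = (a_1, ..., a_4) in the standard basis. For each basis vector v_i, ℓ(v_i) = <v_i, a> is a linear equation in the a_j's. Collect the n equations into a matrix system V a = ℓ, where row i of V is v_i (expressed in the standard basis). Since V is invertible (lower-triangular with 1s on the diagonal, up to permutation), solve by back-substitution:
  V =
[[1, 0, 0, 0],
 [-1, -1, 1, 0],
 [1, 1, 1, 1],
 [1, 1, 0, 0]]
  V a = (2, -7, 1, 4)
Solving gives a = (2, 2, -3, 0).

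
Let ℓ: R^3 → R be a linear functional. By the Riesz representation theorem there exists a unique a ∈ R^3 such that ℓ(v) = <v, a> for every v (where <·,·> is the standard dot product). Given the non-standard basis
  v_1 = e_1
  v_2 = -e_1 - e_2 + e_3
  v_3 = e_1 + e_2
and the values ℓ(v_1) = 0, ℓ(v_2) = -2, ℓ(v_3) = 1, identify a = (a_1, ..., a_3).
a = (0, 1, -1)

Write a = (a_1, ..., a_3) in the standard basis. For each basis vector v_i, ℓ(v_i) = <v_i, a> is a linear equation in the a_j's. Collect the n equations into a matrix system V a = ℓ, where row i of V is v_i (expressed in the standard basis). Since V is invertible (lower-triangular with 1s on the diagonal, up to permutation), solve by back-substitution:
  V =
[[1, 0, 0],
 [-1, -1, 1],
 [1, 1, 0]]
  V a = (0, -2, 1)
Solving gives a = (0, 1, -1).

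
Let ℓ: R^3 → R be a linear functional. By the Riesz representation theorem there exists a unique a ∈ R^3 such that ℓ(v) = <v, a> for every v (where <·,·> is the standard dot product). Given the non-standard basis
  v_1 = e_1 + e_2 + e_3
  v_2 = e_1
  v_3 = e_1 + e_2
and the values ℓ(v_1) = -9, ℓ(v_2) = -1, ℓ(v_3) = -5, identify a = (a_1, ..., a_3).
a = (-1, -4, -4)

Write a = (a_1, ..., a_3) in the standard basis. For each basis vector v_i, ℓ(v_i) = <v_i, a> is a linear equation in the a_j's. Collect the n equations into a matrix system V a = ℓ, where row i of V is v_i (expressed in the standard basis). Since V is invertible (lower-triangular with 1s on the diagonal, up to permutation), solve by back-substitution:
  V =
[[1, 1, 1],
 [1, 0, 0],
 [1, 1, 0]]
  V a = (-9, -1, -5)
Solving gives a = (-1, -4, -4).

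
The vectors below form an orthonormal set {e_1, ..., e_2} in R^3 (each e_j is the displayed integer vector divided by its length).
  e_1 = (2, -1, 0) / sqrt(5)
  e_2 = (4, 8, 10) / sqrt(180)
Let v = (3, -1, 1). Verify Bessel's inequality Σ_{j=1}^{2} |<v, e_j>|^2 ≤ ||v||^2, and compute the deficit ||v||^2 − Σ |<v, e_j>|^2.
Σ |<v, e_j>|^2 = 98/9; ||v||^2 = 11; deficit = 1/9

Write each e_j = u_j / sqrt(<u_j, u_j>) where u_j is the displayed integer vector. Then <v, e_j> = <v, u_j> / sqrt(<u_j, u_j>), so |<v, e_j>|^2 = <v, u_j>^2 / <u_j, u_j>.
Coefficients: <v, e_1> = 7/sqrt(5), <v, e_2> = 14/sqrt(180).
Square and sum: Σ |<v, e_j>|^2 = 98/9.
Compute ||v||^2 = v·v = 11.
Deficit = 11 − 98/9 = 1/9 ≥ 0, confirming Bessel's inequality. (The deficit equals ||v − Σ <v,e_j> e_j||^2, the squared distance from v to span{e_j}.)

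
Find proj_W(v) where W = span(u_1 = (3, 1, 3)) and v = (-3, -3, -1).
proj_W(v) = (-45/19, -15/19, -45/19)

Set up U = [u_1 | ... | u_1] ∈ R^(3×1). The projector onto W = col(U) is P = U (U^T U)^(-1) U^T.
Compute U^T U =
  [19],
and U^T v = (-15).
Solve U^T U · c = U^T v for the coefficients: c = (-15/19). The projection is proj_W(v) = U c.
Check: (v - proj_W(v)) · u_1 = 0  (should be 0).
Result: proj_W(v) = (-45/19, -15/19, -45/19).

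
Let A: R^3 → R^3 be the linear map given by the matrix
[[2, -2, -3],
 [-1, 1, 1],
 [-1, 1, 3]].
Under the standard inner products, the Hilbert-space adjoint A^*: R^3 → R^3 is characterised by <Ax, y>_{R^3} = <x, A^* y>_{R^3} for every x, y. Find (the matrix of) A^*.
A^* = A^T =
[[2, -1, -1],
 [-2, 1, 1],
 [-3, 1, 3]]

For real matrices with standard dot products, the defining identity <Ax, y> = <x, A^* y> gives (Ax)^T y = x^T (A^*) y, i.e. x^T A^T y = x^T (A^*) y. Since this holds for all x, y, we must have A^* = A^T. Therefore
A^* =
[[2, -1, -1],
 [-2, 1, 1],
 [-3, 1, 3]].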